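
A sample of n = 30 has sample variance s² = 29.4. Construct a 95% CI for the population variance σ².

df = 29. χ²_{0.025} = 45.722, χ²_{0.975} = 16.047. CI for σ² = ((n-1)s²/χ²_{α/2}, (n-1)s²/χ²_{1-α/2}) = (29·29.4/45.722, 29·29.4/16.047) = (18.65, 53.13)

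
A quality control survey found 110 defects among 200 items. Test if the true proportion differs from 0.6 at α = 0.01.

p̂ = 0.55, p₀ = 0.6. z = (p̂ - p₀)/√(p₀(1-p₀)/n) = -1.443. Critical: ±2.576. Fail to reject H₀.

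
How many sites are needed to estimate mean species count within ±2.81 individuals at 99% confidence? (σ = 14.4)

n = (z*σ/E)² = (2.576×14.4/2.81)² = 174.3 → n = 175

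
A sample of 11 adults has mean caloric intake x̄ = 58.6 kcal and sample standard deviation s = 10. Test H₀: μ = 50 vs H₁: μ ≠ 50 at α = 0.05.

t = (x̄ - μ₀)/(s/√n) = (58.6 - 50)/(10/√11) = 2.852. df = 10, critical t = ±2.228. Reject H₀.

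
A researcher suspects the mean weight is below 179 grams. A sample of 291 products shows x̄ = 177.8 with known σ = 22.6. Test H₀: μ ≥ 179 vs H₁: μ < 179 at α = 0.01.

z = -0.906. Critical value: -2.33. Fail to reject H₀.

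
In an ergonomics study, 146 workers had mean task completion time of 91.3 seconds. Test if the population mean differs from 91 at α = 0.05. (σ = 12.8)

z = (x̄ - μ₀)/(σ/√n) = (91.3 - 91)/(12.8/√146) = 0.283. Critical value: ±1.96. Since |0.283| ≤ 1.96, Fail to reject H₀.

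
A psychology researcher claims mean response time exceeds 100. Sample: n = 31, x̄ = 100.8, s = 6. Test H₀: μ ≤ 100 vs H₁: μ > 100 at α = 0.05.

t = (100.8 - 100)/(6/√31) = 0.742, df = 30. Critical t = 1.697. Fail to reject H₀.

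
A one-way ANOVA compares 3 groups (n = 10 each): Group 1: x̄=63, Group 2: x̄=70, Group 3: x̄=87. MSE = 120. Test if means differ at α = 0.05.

Grand mean = 73.33. SS_between = 3046.67, MS_between = 1523.33. F = 12.694, F_crit ≈ 3.354. Reject H₀.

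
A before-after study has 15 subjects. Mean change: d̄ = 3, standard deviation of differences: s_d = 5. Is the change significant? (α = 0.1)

t = d̄/(s_d/√n) = 3/(5/√15) = 2.324. df = 14, critical t = ±1.761. Reject H₀.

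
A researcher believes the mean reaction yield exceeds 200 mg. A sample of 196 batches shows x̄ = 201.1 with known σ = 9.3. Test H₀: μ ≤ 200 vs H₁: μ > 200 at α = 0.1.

z = 1.656. Critical value: 1.28. Reject H₀.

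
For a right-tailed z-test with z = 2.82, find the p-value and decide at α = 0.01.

p = P(Z > 2.82) = 1 - Φ(2.82) ≈ 0.0024. Since p < 0.01, reject H₀ (significant) at α = 0.01.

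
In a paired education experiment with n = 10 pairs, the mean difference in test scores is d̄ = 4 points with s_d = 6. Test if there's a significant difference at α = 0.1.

t = d̄/(s_d/√n) = 4/(6/√10) = 2.108. df = 9, critical t = ±1.833. Reject H₀.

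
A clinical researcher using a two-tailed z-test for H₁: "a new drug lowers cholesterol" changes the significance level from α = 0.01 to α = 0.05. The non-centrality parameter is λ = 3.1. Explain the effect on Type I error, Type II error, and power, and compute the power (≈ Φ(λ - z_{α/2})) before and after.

Increasing α from 0.01 to 0.05:
• Type I error rate increases (α is the Type I rate by definition).
• Critical value moves from z_{α/2} = 2.576 to 1.96, so power = Φ(λ - z_{α/2}) goes from Φ(3.1 - 2.576) = 0.7 to Φ(3.1 - 1.96) = 0.873.
• Type II error rate β = 1 - power therefore decreases (0.3 → 0.127).
Appropriate when false negatives are costly — here, shelving an effective drug — patients miss out on a treatment that would have helped.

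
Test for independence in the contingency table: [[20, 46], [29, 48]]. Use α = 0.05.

χ² = 0.855. df = 1, critical = 3.841. Fail to reject H₀. No evidence of dependence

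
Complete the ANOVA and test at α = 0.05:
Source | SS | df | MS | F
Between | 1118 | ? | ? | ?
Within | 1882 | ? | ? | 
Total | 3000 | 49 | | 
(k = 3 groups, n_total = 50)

df_between = 2, df_within = 47. MS_between = 559.0, MS_within = 40.04. F = 13.96, F_crit ≈ 3.195. Reject H₀.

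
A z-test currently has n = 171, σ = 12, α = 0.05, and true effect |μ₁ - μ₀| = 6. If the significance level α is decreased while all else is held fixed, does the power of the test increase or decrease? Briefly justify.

Power decreases: a smaller α raises the critical value, so less of the H₁ sampling distribution falls in the rejection region.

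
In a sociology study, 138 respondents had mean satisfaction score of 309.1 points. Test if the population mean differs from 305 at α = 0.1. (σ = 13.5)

z = (x̄ - μ₀)/(σ/√n) = (309.1 - 305)/(13.5/√138) = 3.568. Critical value: ±1.645. Since |3.568| > 1.645, Reject H₀.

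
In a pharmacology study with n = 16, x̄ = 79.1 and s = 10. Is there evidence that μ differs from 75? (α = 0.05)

t = (x̄ - μ₀)/(s/√n) = (79.1 - 75)/(10/√16) = 1.64. df = 15, critical t = ±2.131. Fail to reject H₀.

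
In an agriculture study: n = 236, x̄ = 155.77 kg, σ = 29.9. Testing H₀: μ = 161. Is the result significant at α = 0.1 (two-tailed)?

z = (155.77 - 161)/(29.9/√236) = -2.687. Since |z| > 1.645, significant at α = 0.1.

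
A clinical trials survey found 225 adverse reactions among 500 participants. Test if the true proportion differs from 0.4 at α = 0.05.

p̂ = 0.45, p₀ = 0.4. z = (p̂ - p₀)/√(p₀(1-p₀)/n) = 2.282. Critical: ±1.96. Reject H₀.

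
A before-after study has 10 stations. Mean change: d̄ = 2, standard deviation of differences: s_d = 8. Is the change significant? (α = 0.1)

t = d̄/(s_d/√n) = 2/(8/√10) = 0.791. df = 9, critical t = ±1.833. Fail to reject H₀.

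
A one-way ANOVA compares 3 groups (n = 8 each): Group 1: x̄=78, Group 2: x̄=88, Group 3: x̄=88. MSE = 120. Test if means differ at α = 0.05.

Grand mean = 84.67. SS_between = 533.33, MS_between = 266.67. F = 2.222, F_crit ≈ 3.467. Fail to reject H₀.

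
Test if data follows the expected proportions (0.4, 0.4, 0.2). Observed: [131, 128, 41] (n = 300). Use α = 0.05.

Expected: [120.0, 120.0, 60.0]. χ² = 7.558. df = 2, critical = 5.991. Reject H₀.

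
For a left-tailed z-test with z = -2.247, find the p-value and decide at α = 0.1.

p = P(Z < -2.247) = Φ(-2.247) ≈ 0.0123. Since p < 0.1, reject H₀ (significant) at α = 0.1.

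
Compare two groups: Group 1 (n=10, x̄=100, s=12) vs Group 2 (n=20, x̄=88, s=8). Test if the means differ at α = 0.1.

Pooled sp = 9.47. t = 3.271, df = 28. Critical t = ±1.701. Reject H₀.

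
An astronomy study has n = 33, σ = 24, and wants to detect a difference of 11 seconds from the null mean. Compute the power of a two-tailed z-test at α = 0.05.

SE = σ/√n = 24/√33 = 4.178. Non-centrality λ = d/SE = 11/4.178 = 2.633. Power ≈ Φ(λ - z_{α/2}) = Φ(2.633 - 1.96) = Φ(0.673) = 0.75.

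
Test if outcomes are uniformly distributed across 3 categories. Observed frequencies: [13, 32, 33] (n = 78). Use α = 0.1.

Expected = 26 each. χ² = Σ(O-E)²/E = 9.769. df = 2, critical value = 4.605. Reject H₀.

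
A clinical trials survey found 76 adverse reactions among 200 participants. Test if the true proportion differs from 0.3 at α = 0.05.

p̂ = 0.38, p₀ = 0.3. z = (p̂ - p₀)/√(p₀(1-p₀)/n) = 2.469. Critical: ±1.96. Reject H₀.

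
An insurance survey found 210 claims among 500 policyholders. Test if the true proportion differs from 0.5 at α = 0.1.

p̂ = 0.42, p₀ = 0.5. z = (p̂ - p₀)/√(p₀(1-p₀)/n) = -3.578. Critical: ±1.645. Reject H₀.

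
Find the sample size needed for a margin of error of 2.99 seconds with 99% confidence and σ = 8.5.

n = (z*σ/E)² = (2.576×8.5/2.99)² = 53.6 → n = 54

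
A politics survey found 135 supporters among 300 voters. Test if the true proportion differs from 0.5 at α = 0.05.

p̂ = 0.45, p₀ = 0.5. z = (p̂ - p₀)/√(p₀(1-p₀)/n) = -1.732. Critical: ±1.96. Fail to reject H₀.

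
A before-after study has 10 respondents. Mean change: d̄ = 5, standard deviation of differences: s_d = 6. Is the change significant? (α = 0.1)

t = d̄/(s_d/√n) = 5/(6/√10) = 2.635. df = 9, critical t = ±1.833. Reject H₀.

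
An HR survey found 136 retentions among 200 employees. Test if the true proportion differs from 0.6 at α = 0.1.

p̂ = 0.68, p₀ = 0.6. z = (p̂ - p₀)/√(p₀(1-p₀)/n) = 2.309. Critical: ±1.645. Reject H₀.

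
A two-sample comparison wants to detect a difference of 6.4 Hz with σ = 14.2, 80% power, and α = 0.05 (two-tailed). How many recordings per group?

n per group = 2(z_α/2 + z_β)²σ²/d² = 2×(1.96 + 0.84)²×14.2²/6.4² = 77.2 → n = 78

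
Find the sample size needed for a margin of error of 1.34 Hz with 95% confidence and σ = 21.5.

n = (z*σ/E)² = (1.96×21.5/1.34)² = 989.0 → n = 989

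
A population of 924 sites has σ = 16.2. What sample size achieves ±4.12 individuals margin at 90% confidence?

Without FPC: n₀ = (1.645×16.2/4.12)² = 41.838. With FPC: n = n₀N/(n₀+N-1) = 40.1 → n = 41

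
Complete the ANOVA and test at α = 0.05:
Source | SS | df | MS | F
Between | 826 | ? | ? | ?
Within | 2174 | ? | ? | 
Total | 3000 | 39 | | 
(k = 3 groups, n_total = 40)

df_between = 2, df_within = 37. MS_between = 413.0, MS_within = 58.76. F = 7.029, F_crit ≈ 3.252. Reject H₀.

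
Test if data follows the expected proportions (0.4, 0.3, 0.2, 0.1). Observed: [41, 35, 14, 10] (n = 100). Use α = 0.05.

Expected: [40.0, 30.0, 20.0, 10.0]. χ² = 2.658. df = 3, critical = 7.815. Fail to reject H₀.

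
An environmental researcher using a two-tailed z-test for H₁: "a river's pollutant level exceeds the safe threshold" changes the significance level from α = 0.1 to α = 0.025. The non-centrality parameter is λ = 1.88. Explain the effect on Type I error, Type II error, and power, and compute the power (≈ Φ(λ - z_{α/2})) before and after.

Decreasing α from 0.1 to 0.025:
• Type I error rate decreases (α is the Type I rate by definition).
• Critical value moves from z_{α/2} = 1.645 to 2.241, so power = Φ(λ - z_{α/2}) goes from Φ(1.88 - 1.645) = 0.593 to Φ(1.88 - 2.241) = 0.359.
• Type II error rate β = 1 - power therefore increases (0.407 → 0.641).
Appropriate when false positives are costly — here, shutting down a compliant factory unnecessarily.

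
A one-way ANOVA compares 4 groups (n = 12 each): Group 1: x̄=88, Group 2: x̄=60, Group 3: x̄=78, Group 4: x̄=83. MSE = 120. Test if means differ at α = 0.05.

Grand mean = 77.25. SS_between = 5361.0, MS_between = 1787.0. F = 14.892, F_crit ≈ 2.816. Reject H₀.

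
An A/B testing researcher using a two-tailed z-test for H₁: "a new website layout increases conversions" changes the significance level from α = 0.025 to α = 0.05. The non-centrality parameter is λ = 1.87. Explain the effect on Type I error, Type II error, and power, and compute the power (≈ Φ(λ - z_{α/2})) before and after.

Increasing α from 0.025 to 0.05:
• Type I error rate increases (α is the Type I rate by definition).
• Critical value moves from z_{α/2} = 2.241 to 1.96, so power = Φ(λ - z_{α/2}) goes from Φ(1.87 - 2.241) = 0.355 to Φ(1.87 - 1.96) = 0.464.
• Type II error rate β = 1 - power therefore decreases (0.645 → 0.536).
Appropriate when false negatives are costly — here, discarding a layout that would have improved conversions — lost revenue.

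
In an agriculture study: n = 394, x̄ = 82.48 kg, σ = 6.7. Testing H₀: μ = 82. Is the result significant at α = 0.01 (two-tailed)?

z = (82.48 - 82)/(6.7/√394) = 1.422. Since |z| ≤ 2.576, not significant at α = 0.01.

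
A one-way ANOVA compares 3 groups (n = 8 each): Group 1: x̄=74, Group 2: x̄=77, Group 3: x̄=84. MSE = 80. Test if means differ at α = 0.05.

Grand mean = 78.33. SS_between = 421.33, MS_between = 210.67. F = 2.633, F_crit ≈ 3.467. Fail to reject H₀.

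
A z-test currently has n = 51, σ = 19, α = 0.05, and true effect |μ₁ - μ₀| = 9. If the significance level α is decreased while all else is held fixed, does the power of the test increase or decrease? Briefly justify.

Power decreases: a smaller α raises the critical value, so less of the H₁ sampling distribution falls in the rejection region.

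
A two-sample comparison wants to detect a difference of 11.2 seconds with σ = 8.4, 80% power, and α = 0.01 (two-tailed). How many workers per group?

n per group = 2(z_α/2 + z_β)²σ²/d² = 2×(2.576 + 0.84)²×8.4²/11.2² = 13.1 → n = 14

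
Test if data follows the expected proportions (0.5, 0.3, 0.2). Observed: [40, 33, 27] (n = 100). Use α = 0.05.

Expected: [50.0, 30.0, 20.0]. χ² = 4.75. df = 2, critical = 5.991. Fail to reject H₀.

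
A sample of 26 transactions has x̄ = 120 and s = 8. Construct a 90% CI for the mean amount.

CI = x̄ ± t*(s/√n) = 120 ± 1.708(8/√26) = (117.32, 122.68)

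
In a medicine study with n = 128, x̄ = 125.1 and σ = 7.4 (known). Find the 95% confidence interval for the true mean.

CI = x̄ ± z*(σ/√n) = 125.1 ± 1.96(7.4/√128) = 125.1 ± 1.28 = (123.82, 126.38)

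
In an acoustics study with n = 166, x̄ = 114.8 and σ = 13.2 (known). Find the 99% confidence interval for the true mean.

CI = x̄ ± z*(σ/√n) = 114.8 ± 2.576(13.2/√166) = 114.8 ± 2.64 = (112.16, 117.44)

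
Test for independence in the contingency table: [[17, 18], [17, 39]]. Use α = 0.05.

χ² = 3.053. df = 1, critical = 3.841. Fail to reject H₀. No evidence of dependence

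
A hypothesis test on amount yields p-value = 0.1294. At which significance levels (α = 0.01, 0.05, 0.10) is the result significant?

p = 0.1294. Not significant at any of the given levels.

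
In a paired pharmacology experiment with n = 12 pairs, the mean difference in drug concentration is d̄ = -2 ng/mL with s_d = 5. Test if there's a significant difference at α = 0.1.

t = d̄/(s_d/√n) = -2/(5/√12) = -1.386. df = 11, critical t = ±1.796. Fail to reject H₀.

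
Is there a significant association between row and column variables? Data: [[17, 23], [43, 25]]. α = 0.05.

χ² = 4.386. df = 1, critical = 3.841. Reject H₀. Variables are dependent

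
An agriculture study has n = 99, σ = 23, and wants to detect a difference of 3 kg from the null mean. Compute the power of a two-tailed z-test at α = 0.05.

SE = σ/√n = 23/√99 = 2.312. Non-centrality λ = d/SE = 3/2.312 = 1.298. Power ≈ Φ(λ - z_{α/2}) = Φ(1.298 - 1.96) = Φ(-0.662) = 0.254.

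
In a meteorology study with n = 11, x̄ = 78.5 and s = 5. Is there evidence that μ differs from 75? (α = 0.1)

t = (x̄ - μ₀)/(s/√n) = (78.5 - 75)/(5/√11) = 2.322. df = 10, critical t = ±1.812. Reject H₀.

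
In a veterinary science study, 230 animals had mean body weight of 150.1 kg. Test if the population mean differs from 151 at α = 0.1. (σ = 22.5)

z = (x̄ - μ₀)/(σ/√n) = (150.1 - 151)/(22.5/√230) = -0.607. Critical value: ±1.645. Since |-0.607| ≤ 1.645, Fail to reject H₀.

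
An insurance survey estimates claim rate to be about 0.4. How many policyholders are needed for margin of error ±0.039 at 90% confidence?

n = z²p(1-p)/E² = 1.645²×0.4×0.6/0.039² = 427.0 → n = 427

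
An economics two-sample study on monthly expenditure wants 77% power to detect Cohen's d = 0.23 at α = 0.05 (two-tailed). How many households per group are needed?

z_{α/2} = 1.96, z_β = Φ⁻¹(0.77) = 0.739. For small effect (d = 0.23): n per group = 2(z_{α/2} + z_β)²/d² = 2(1.96 + 0.739)²/0.23² = 275.4 → 276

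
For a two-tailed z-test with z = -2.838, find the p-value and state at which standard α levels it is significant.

p = 2·P(Z > |-2.838|) = 2·(1 - Φ(2.838)) ≈ 0.0045. Significant at α = 0.1; Significant at α = 0.05; Significant at α = 0.01.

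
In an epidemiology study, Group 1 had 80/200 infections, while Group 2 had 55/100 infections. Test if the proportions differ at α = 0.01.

p̂₁ = 0.4, p̂₂ = 0.55, pooled p̂ = 0.45. z = -2.462. Critical: ±2.576. Fail to reject H₀.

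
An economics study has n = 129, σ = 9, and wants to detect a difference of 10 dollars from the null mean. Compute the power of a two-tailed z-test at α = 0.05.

SE = σ/√n = 9/√129 = 0.792. Non-centrality λ = d/SE = 10/0.792 = 12.62. Power ≈ Φ(λ - z_{α/2}) = Φ(12.62 - 1.96) = Φ(10.66) = 1.0.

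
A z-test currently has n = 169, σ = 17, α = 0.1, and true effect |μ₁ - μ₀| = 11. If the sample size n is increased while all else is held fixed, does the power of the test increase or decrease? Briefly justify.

Power increases: a larger n shrinks the standard error σ/√n, moving the sampling distribution under H₁ further from the critical value.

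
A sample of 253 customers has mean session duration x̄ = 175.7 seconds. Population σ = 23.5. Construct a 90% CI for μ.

CI = x̄ ± z*(σ/√n) = 175.7 ± 1.645(23.5/√253) = 175.7 ± 2.43 = (173.27, 178.13)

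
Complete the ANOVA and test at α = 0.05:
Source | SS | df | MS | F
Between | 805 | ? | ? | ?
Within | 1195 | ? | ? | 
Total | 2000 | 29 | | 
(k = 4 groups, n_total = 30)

df_between = 3, df_within = 26. MS_between = 268.33, MS_within = 45.96. F = 5.838, F_crit ≈ 2.975. Reject H₀.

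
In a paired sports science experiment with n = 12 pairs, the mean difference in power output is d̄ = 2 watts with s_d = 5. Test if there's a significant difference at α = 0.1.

t = d̄/(s_d/√n) = 2/(5/√12) = 1.386. df = 11, critical t = ±1.796. Fail to reject H₀.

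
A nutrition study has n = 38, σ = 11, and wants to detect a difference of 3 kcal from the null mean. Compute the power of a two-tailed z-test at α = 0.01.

SE = σ/√n = 11/√38 = 1.784. Non-centrality λ = d/SE = 3/1.784 = 1.681. Power ≈ Φ(λ - z_{α/2}) = Φ(1.681 - 2.576) = Φ(-0.895) = 0.185.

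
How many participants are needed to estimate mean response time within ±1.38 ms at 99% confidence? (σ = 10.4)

n = (z*σ/E)² = (2.576×10.4/1.38)² = 376.9 → n = 377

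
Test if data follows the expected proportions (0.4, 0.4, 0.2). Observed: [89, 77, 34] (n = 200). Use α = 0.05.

Expected: [80.0, 80.0, 40.0]. χ² = 2.025. df = 2, critical = 5.991. Fail to reject H₀.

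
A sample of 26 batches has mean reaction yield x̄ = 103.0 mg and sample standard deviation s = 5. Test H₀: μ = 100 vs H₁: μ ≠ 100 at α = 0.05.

t = (x̄ - μ₀)/(s/√n) = (103.0 - 100)/(5/√26) = 3.059. df = 25, critical t = ±2.06. Reject H₀.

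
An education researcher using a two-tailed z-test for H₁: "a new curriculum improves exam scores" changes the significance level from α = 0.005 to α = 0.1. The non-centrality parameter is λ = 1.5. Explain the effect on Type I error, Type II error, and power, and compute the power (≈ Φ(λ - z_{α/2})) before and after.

Increasing α from 0.005 to 0.1:
• Type I error rate increases (α is the Type I rate by definition).
• Critical value moves from z_{α/2} = 2.807 to 1.645, so power = Φ(λ - z_{α/2}) goes from Φ(1.5 - 2.807) = 0.096 to Φ(1.5 - 1.645) = 0.442.
• Type II error rate β = 1 - power therefore decreases (0.904 → 0.558).
Appropriate when false negatives are costly — here, keeping the old curriculum when the new one would have helped students.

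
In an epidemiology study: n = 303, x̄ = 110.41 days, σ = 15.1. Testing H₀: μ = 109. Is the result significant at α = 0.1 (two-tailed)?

z = (110.41 - 109)/(15.1/√303) = 1.625. Since |z| ≤ 1.645, not significant at α = 0.1.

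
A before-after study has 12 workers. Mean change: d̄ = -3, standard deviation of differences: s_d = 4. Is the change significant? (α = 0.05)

t = d̄/(s_d/√n) = -3/(4/√12) = -2.598. df = 11, critical t = ±2.201. Reject H₀.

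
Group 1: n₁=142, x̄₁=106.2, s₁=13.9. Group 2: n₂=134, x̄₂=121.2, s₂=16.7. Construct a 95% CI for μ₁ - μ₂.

Difference = -15.0. SE = √(13.9²/142 + 16.7²/134) = 1.855. CI = (-18.64, -11.36)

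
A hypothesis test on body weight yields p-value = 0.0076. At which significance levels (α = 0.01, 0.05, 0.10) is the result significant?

p = 0.0076. Significant at: α = 0.01, 0.05, 0.1.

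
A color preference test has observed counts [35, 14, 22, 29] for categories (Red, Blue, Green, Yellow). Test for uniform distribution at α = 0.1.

Expected = 25 each. χ² = Σ(O-E)²/E = 9.84. df = 3, critical value = 6.251. Reject H₀.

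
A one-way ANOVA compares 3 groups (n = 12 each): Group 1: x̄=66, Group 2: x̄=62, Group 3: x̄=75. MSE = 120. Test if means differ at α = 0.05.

Grand mean = 67.67. SS_between = 1064.0, MS_between = 532.0. F = 4.433, F_crit ≈ 3.285. Reject H₀.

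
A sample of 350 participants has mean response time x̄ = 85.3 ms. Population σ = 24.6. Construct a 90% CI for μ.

CI = x̄ ± z*(σ/√n) = 85.3 ± 1.645(24.6/√350) = 85.3 ± 2.16 = (83.14, 87.46)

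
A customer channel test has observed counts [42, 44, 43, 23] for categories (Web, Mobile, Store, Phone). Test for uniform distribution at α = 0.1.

Expected = 38 each. χ² = Σ(O-E)²/E = 7.947. df = 3, critical value = 6.251. Reject H₀.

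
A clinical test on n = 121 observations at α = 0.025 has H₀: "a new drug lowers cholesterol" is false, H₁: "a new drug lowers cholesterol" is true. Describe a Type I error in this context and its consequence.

Type I error: rejecting H₀ when it is true — concluding that a new drug lowers cholesterol when in fact it is not. Consequence: approving an ineffective drug — patients take a useless medication and may skip effective alternatives.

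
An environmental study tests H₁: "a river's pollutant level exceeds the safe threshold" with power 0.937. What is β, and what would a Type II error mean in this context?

β = 1 - power = 1 - 0.937 = 0.063. A Type II error is failing to reject H₀ when H₀ is false (false negative) — here, failing to conclude that a river's pollutant level exceeds the safe threshold when in fact it is true. Consequence: allowing unsafe pollution to continue.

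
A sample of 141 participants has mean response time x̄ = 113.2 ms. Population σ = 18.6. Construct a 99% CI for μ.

CI = x̄ ± z*(σ/√n) = 113.2 ± 2.576(18.6/√141) = 113.2 ± 4.04 = (109.16, 117.24)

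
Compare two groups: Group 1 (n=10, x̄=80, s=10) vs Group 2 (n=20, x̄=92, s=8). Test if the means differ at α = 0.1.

Pooled sp = 8.69. t = -3.564, df = 28. Critical t = ±1.701. Reject H₀.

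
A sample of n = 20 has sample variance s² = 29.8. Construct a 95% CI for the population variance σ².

df = 19. χ²_{0.025} = 32.852, χ²_{0.975} = 8.907. CI for σ² = ((n-1)s²/χ²_{α/2}, (n-1)s²/χ²_{1-α/2}) = (19·29.8/32.852, 19·29.8/8.907) = (17.23, 63.57)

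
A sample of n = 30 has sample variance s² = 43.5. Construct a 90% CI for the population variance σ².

df = 29. χ²_{0.05} = 42.557, χ²_{0.95} = 17.708. CI for σ² = ((n-1)s²/χ²_{α/2}, (n-1)s²/χ²_{1-α/2}) = (29·43.5/42.557, 29·43.5/17.708) = (29.64, 71.24)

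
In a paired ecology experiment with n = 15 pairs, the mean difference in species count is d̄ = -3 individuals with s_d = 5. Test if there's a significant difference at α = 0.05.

t = d̄/(s_d/√n) = -3/(5/√15) = -2.324. df = 14, critical t = ±2.145. Reject H₀.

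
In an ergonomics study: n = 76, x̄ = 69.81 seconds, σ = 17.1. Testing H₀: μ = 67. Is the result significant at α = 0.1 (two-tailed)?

z = (69.81 - 67)/(17.1/√76) = 1.433. Since |z| ≤ 1.645, not significant at α = 0.1.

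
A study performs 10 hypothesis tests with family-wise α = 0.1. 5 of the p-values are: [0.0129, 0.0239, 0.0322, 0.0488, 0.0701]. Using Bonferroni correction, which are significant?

Bonferroni α = 0.1/10 = 0.01. None of the given p-values are significant.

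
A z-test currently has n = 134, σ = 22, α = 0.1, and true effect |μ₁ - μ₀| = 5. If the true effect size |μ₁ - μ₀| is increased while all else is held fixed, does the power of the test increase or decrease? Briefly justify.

Power increases: a larger true effect increases the non-centrality λ = |μ₁ - μ₀|/(σ/√n).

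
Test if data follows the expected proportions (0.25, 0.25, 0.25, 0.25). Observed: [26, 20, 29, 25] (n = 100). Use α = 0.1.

Expected: [25.0, 25.0, 25.0, 25.0]. χ² = 1.68. df = 3, critical = 6.251. Fail to reject H₀.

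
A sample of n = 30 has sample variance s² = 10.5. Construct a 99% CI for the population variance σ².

df = 29. χ²_{0.005} = 52.336, χ²_{0.995} = 13.121. CI for σ² = ((n-1)s²/χ²_{α/2}, (n-1)s²/χ²_{1-α/2}) = (29·10.5/52.336, 29·10.5/13.121) = (5.82, 23.21)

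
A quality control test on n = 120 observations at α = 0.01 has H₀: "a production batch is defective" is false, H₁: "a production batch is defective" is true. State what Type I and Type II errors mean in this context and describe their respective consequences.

Type I (false positive): concluding that a production batch is defective when it is not — scrapping a good batch — wasted material and cost for no reason. Type II (false negative): failing to conclude that a production batch is defective when it is — shipping a defective batch — faulty products reach customers. Which is costlier depends on domain priorities and is a judgement call rather than a statistical fact.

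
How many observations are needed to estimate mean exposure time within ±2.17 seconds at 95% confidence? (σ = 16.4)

n = (z*σ/E)² = (1.96×16.4/2.17)² = 219.4 → n = 220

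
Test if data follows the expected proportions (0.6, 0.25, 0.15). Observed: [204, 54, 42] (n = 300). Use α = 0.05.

Expected: [180.0, 75.0, 45.0]. χ² = 9.28. df = 2, critical = 5.991. Reject H₀.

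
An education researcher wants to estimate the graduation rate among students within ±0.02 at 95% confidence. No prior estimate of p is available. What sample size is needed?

Conservative approach: use p = 0.5 (maximizes p(1-p) = 0.25). n = z²(0.25)/E² = 1.96²×0.25/0.02² = 2401.0 → n = 2401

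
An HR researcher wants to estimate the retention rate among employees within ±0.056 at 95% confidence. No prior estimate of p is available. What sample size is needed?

Conservative approach: use p = 0.5 (maximizes p(1-p) = 0.25). n = z²(0.25)/E² = 1.96²×0.25/0.056² = 306.2 → n = 307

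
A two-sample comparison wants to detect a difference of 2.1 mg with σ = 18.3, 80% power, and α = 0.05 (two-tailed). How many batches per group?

n per group = 2(z_α/2 + z_β)²σ²/d² = 2×(1.96 + 0.84)²×18.3²/2.1² = 1190.7 → n = 1191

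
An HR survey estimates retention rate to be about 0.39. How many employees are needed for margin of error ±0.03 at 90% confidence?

n = z²p(1-p)/E² = 1.645²×0.39×0.61/0.03² = 715.3 → n = 716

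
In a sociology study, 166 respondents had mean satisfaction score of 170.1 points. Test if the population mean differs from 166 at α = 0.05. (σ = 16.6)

z = (x̄ - μ₀)/(σ/√n) = (170.1 - 166)/(16.6/√166) = 3.182. Critical value: ±1.96. Since |3.182| > 1.96, Reject H₀.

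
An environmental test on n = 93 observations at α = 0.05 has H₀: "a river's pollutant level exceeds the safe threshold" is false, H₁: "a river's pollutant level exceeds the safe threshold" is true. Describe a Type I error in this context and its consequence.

Type I error: rejecting H₀ when it is true — concluding that a river's pollutant level exceeds the safe threshold when in fact it is not. Consequence: shutting down a compliant factory unnecessarily.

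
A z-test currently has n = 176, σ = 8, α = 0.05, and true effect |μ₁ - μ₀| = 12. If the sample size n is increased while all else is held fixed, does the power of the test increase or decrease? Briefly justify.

Power increases: a larger n shrinks the standard error σ/√n, moving the sampling distribution under H₁ further from the critical value.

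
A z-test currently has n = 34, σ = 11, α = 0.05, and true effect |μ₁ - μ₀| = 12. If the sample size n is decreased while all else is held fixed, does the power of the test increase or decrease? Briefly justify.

Power decreases: a smaller n inflates the standard error σ/√n, pulling the sampling distribution under H₁ back toward the critical value.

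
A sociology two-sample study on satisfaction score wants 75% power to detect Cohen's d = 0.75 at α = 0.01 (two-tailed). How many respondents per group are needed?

z_{α/2} = 2.576, z_β = Φ⁻¹(0.75) = 0.674. For medium effect (d = 0.75): n per group = 2(z_{α/2} + z_β)²/d² = 2(2.576 + 0.674)²/0.75² = 37.6 → 38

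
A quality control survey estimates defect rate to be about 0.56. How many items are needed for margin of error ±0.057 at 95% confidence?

n = z²p(1-p)/E² = 1.96²×0.56×0.44/0.057² = 291.3 → n = 292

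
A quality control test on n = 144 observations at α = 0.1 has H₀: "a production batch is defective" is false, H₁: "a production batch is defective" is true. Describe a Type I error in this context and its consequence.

Type I error: rejecting H₀ when it is true — concluding that a production batch is defective when in fact it is not. Consequence: scrapping a good batch — wasted material and cost for no reason.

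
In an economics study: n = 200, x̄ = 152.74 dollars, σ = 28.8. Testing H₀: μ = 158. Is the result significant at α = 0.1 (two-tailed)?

z = (152.74 - 158)/(28.8/√200) = -2.583. Since |z| > 1.645, significant at α = 0.1.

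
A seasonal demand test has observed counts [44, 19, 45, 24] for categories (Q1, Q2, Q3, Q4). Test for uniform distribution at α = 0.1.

Expected = 33 each. χ² = Σ(O-E)²/E = 16.424. df = 3, critical value = 6.251. Reject H₀.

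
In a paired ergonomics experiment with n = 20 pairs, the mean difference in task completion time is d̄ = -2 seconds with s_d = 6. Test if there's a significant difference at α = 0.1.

t = d̄/(s_d/√n) = -2/(6/√20) = -1.491. df = 19, critical t = ±1.729. Fail to reject H₀.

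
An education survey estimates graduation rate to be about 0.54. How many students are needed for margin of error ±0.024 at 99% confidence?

n = z²p(1-p)/E² = 2.576²×0.54×0.46/0.024² = 2861.7 → n = 2862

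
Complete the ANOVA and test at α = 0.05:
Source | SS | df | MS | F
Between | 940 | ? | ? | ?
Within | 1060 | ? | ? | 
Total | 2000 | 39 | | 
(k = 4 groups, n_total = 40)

df_between = 3, df_within = 36. MS_between = 313.33, MS_within = 29.44. F = 10.642, F_crit ≈ 2.866. Reject H₀.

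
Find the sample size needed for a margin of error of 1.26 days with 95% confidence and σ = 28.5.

n = (z*σ/E)² = (1.96×28.5/1.26)² = 1965.4 → n = 1966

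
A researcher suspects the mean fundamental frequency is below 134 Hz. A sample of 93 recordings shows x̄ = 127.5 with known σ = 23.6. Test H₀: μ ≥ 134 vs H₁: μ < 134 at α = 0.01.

z = -2.656. Critical value: -2.33. Reject H₀.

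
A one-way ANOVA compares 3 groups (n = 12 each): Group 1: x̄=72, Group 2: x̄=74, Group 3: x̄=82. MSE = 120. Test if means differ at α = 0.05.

Grand mean = 76.0. SS_between = 672.0, MS_between = 336.0. F = 2.8, F_crit ≈ 3.285. Fail to reject H₀.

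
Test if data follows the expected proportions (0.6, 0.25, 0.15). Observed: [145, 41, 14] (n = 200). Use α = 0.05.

Expected: [120.0, 50.0, 30.0]. χ² = 15.362. df = 2, critical = 5.991. Reject H₀.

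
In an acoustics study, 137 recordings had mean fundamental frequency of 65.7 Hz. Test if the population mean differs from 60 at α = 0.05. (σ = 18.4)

z = (x̄ - μ₀)/(σ/√n) = (65.7 - 60)/(18.4/√137) = 3.626. Critical value: ±1.96. Since |3.626| > 1.96, Reject H₀.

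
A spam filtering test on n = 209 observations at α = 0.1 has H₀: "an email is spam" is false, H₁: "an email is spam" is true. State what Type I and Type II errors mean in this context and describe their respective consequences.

Type I (false positive): concluding that an email is spam when it is not — a legitimate email is sent to the spam folder and the user misses it. Type II (false negative): failing to conclude that an email is spam when it is — a spam email lands in the inbox. Which is costlier depends on domain priorities and is a judgement call rather than a statistical fact.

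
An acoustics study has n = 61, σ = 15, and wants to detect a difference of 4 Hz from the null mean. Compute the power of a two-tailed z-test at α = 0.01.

SE = σ/√n = 15/√61 = 1.921. Non-centrality λ = d/SE = 4/1.921 = 2.083. Power ≈ Φ(λ - z_{α/2}) = Φ(2.083 - 2.576) = Φ(-0.493) = 0.311.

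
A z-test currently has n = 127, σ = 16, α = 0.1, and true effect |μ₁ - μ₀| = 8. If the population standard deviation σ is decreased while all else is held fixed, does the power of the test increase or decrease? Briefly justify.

Power increases: a smaller σ shrinks the standard error σ/√n, moving the sampling distribution under H₁ further from the critical value.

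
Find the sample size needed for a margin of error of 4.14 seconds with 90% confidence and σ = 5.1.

n = (z*σ/E)² = (1.645×5.1/4.14)² = 4.1 → n = 5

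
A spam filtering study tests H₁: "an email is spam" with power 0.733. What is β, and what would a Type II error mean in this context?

β = 1 - power = 1 - 0.733 = 0.267. A Type II error is failing to reject H₀ when H₀ is false (false negative) — here, failing to conclude that an email is spam when in fact it is true. Consequence: a spam email lands in the inbox.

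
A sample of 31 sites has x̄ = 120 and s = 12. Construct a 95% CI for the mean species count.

CI = x̄ ± t*(s/√n) = 120 ± 2.042(12/√31) = (115.6, 124.4)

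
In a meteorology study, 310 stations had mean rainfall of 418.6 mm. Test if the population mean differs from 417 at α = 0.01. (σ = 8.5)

z = (x̄ - μ₀)/(σ/√n) = (418.6 - 417)/(8.5/√310) = 3.314. Critical value: ±2.576. Since |3.314| > 2.576, Reject H₀.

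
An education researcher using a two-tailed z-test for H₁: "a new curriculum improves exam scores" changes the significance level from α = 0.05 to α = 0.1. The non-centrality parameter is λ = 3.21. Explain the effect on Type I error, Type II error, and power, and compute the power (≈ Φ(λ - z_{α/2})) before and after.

Increasing α from 0.05 to 0.1:
• Type I error rate increases (α is the Type I rate by definition).
• Critical value moves from z_{α/2} = 1.96 to 1.645, so power = Φ(λ - z_{α/2}) goes from Φ(3.21 - 1.96) = 0.894 to Φ(3.21 - 1.645) = 0.941.
• Type II error rate β = 1 - power therefore decreases (0.106 → 0.059).
Appropriate when false negatives are costly — here, keeping the old curriculum when the new one would have helped students.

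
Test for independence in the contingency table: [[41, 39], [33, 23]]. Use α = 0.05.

χ² = 0.783. df = 1, critical = 3.841. Fail to reject H₀. No evidence of dependence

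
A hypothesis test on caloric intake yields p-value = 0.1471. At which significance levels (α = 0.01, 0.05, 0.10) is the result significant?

p = 0.1471. Not significant at any of the given levels.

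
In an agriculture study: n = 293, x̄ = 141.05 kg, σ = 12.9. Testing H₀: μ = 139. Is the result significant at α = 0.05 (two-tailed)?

z = (141.05 - 139)/(12.9/√293) = 2.72. Since |z| > 1.96, significant at α = 0.05.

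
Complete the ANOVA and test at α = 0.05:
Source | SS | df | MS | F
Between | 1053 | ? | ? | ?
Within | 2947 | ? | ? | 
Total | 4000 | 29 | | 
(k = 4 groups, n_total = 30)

df_between = 3, df_within = 26. MS_between = 351.0, MS_within = 113.35. F = 3.097, F_crit ≈ 2.975. Reject H₀.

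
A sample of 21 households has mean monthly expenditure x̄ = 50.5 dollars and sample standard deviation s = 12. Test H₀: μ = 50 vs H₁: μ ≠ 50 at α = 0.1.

t = (x̄ - μ₀)/(s/√n) = (50.5 - 50)/(12/√21) = 0.191. df = 20, critical t = ±1.725. Fail to reject H₀.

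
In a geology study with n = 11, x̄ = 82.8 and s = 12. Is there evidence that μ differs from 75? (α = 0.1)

t = (x̄ - μ₀)/(s/√n) = (82.8 - 75)/(12/√11) = 2.156. df = 10, critical t = ±1.812. Reject H₀.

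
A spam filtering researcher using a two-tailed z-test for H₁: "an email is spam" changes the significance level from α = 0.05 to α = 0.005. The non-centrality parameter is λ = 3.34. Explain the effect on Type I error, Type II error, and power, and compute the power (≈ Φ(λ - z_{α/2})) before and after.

Decreasing α from 0.05 to 0.005:
• Type I error rate decreases (α is the Type I rate by definition).
• Critical value moves from z_{α/2} = 1.96 to 2.807, so power = Φ(λ - z_{α/2}) goes from Φ(3.34 - 1.96) = 0.916 to Φ(3.34 - 2.807) = 0.703.
• Type II error rate β = 1 - power therefore increases (0.084 → 0.297).
Appropriate when false positives are costly — here, a legitimate email is sent to the spam folder and the user misses it.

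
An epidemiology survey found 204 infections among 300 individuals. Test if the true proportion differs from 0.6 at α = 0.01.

p̂ = 0.68, p₀ = 0.6. z = (p̂ - p₀)/√(p₀(1-p₀)/n) = 2.828. Critical: ±2.576. Reject H₀.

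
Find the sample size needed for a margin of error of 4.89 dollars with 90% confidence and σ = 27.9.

n = (z*σ/E)² = (1.645×27.9/4.89)² = 88.1 → n = 89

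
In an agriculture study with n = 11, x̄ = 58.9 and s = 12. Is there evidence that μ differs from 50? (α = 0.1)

t = (x̄ - μ₀)/(s/√n) = (58.9 - 50)/(12/√11) = 2.46. df = 10, critical t = ±1.812. Reject H₀.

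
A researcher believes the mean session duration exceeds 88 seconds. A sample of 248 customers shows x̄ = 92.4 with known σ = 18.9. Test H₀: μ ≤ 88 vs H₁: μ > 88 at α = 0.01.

z = 3.666. Critical value: 2.33. Reject H₀.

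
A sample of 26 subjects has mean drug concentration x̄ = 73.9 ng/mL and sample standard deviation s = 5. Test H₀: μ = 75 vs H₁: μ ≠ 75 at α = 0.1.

t = (x̄ - μ₀)/(s/√n) = (73.9 - 75)/(5/√26) = -1.122. df = 25, critical t = ±1.708. Fail to reject H₀.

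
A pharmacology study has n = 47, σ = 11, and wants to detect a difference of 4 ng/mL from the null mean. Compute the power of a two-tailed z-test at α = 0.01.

SE = σ/√n = 11/√47 = 1.605. Non-centrality λ = d/SE = 4/1.605 = 2.493. Power ≈ Φ(λ - z_{α/2}) = Φ(2.493 - 2.576) = Φ(-0.083) = 0.467.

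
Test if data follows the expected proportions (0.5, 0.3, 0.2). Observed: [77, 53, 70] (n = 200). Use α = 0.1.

Expected: [100.0, 60.0, 40.0]. χ² = 28.607. df = 2, critical = 4.605. Reject H₀.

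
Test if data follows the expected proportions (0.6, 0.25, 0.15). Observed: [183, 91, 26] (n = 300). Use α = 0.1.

Expected: [180.0, 75.0, 45.0]. χ² = 11.486. df = 2, critical = 4.605. Reject H₀.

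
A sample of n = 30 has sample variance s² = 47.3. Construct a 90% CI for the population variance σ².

df = 29. χ²_{0.05} = 42.557, χ²_{0.95} = 17.708. CI for σ² = ((n-1)s²/χ²_{α/2}, (n-1)s²/χ²_{1-α/2}) = (29·47.3/42.557, 29·47.3/17.708) = (32.23, 77.46)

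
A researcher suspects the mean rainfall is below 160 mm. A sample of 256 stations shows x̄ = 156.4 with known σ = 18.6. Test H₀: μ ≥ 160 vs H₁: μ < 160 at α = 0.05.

z = -3.097. Critical value: -1.645. Reject H₀.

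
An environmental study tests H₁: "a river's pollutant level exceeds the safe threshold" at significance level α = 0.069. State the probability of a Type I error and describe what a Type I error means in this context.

P(Type I error) = α = 0.069. A Type I error is rejecting H₀ when H₀ is actually true (false positive) — here, concluding that a river's pollutant level exceeds the safe threshold when in fact this is not the case. Consequence: shutting down a compliant factory unnecessarily.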